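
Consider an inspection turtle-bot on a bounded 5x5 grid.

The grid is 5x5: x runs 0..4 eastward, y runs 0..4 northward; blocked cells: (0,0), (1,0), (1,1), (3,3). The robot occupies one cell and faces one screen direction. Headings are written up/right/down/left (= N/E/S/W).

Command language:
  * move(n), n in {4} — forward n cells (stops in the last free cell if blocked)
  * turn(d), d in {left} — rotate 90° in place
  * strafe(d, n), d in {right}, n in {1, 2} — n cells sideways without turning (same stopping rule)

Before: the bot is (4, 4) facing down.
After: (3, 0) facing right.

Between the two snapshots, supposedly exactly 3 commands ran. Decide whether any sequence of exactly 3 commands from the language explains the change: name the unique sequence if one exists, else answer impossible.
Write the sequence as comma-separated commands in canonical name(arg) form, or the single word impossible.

key: running turn(left) before move(4) would end elsewhere — order is forced
start: (4, 4) facing down
step 1 (move(4)): (4, 0) facing down
step 2 (strafe(right, 1)): (3, 0) facing down
step 3 (turn(left)): (3, 0) facing right
uniquely the one of 64 3-step routes that fits.

move(4), strafe(right, 1), turn(left)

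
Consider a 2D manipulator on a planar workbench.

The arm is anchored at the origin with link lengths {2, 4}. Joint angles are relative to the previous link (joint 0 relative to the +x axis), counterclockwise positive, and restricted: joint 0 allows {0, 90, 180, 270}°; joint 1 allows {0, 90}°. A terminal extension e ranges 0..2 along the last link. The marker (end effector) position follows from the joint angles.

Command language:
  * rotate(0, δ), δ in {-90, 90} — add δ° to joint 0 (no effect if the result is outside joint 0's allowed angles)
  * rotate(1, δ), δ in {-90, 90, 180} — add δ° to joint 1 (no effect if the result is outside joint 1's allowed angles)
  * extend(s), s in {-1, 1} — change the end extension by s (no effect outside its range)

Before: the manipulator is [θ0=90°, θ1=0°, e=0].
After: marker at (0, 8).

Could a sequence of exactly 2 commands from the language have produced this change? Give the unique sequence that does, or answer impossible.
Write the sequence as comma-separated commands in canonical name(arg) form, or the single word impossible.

begin: [θ0=90°, θ1=0°, e=0]
t=1 extend(1) ⇒ [θ0=90°, θ1=0°, e=1]
t=2 extend(1) ⇒ [θ0=90°, θ1=0°, e=2]
uniquely the one of 49 2-step routes that fits.

extend(1), extend(1)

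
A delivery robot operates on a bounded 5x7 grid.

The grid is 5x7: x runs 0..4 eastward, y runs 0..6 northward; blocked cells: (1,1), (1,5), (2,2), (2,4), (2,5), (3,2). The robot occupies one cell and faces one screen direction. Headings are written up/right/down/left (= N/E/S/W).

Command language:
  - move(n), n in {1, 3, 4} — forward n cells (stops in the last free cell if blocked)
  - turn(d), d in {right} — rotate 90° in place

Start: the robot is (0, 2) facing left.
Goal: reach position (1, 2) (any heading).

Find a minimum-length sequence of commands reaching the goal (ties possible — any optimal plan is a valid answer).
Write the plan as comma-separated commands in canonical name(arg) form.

t0: (0, 2) facing left
t=1 turn(right) ⇒ (0, 2) facing up
t=2 turn(right) ⇒ (0, 2) facing right
t=3 move(3) ⇒ (1, 2) facing right
shorter routes all fall short; 3 is best.

turn(right), turn(right), move(3)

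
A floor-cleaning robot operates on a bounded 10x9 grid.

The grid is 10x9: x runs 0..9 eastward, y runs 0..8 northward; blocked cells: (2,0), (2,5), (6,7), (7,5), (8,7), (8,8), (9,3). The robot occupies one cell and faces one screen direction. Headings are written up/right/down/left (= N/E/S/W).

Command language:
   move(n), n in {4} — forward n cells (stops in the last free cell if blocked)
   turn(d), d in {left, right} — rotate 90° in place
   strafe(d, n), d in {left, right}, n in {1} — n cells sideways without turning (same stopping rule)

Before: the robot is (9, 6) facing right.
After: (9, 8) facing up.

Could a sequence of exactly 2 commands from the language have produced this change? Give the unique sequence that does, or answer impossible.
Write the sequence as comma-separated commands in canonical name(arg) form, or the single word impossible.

key: move(4) runs into the grid edge before its full distance
begin: (9, 6) facing right
step 1 (turn(left)): (9, 6) facing up
step 2 (move(4)): (9, 8) facing up
all 25 alternatives checked — unique.

turn(left), move(4)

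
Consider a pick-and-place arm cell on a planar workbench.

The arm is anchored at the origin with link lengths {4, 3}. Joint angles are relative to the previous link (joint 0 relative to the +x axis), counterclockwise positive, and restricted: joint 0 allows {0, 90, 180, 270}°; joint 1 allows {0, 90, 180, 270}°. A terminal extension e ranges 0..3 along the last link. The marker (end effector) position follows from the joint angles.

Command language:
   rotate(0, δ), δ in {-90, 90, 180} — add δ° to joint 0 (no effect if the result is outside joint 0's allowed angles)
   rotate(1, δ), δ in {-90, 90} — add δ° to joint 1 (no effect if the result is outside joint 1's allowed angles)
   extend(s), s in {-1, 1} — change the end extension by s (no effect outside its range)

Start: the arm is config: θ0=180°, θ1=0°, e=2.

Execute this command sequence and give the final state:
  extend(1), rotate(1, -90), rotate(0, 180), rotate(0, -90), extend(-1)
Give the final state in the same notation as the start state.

config: θ0=270°, θ1=270°, e=2

start: config: θ0=180°, θ1=0°, e=2
step 1 (extend(1)): config: θ0=180°, θ1=0°, e=3
step 2 (rotate(1, -90)): config: θ0=180°, θ1=270°, e=3
step 3 (rotate(0, 180)): config: θ0=0°, θ1=270°, e=3
step 4 (rotate(0, -90)): config: θ0=270°, θ1=270°, e=3
step 5 (extend(-1)): config: θ0=270°, θ1=270°, e=2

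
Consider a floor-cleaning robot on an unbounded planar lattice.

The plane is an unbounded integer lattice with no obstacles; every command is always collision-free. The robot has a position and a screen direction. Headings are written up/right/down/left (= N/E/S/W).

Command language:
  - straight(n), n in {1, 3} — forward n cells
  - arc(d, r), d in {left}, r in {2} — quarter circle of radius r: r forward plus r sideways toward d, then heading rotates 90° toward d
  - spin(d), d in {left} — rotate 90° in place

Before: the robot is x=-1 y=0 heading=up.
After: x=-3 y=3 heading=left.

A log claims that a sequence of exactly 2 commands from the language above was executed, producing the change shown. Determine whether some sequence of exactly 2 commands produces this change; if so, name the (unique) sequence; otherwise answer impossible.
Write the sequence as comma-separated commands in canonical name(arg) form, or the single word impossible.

key: position moved to (-3,3) AND the heading swung to W — translation plus rotation needed
start: x=-1 y=0 heading=up
1. straight(1) → x=-1 y=1 heading=up
2. arc(left, 2) → x=-3 y=3 heading=left
no rival 2-sequence matches.

straight(1), arc(left, 2)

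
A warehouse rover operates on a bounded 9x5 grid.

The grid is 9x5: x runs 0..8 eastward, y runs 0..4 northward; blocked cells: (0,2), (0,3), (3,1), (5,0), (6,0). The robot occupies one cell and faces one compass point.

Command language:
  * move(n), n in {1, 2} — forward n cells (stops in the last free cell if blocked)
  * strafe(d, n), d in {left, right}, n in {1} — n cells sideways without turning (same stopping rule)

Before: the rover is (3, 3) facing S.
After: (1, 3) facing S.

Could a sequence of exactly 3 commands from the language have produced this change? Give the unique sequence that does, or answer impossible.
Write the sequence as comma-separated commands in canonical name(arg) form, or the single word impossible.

strafe(right, 1), strafe(right, 1), strafe(right, 1)

key: still facing S at the end — nothing in the sequence rotates
t0: (3, 3) facing S
t=1 strafe(right, 1) ⇒ (2, 3) facing S
t=2 strafe(right, 1) ⇒ (1, 3) facing S
t=3 strafe(right, 1) ⇒ (1, 3) facing S
all 64 alternatives checked — unique.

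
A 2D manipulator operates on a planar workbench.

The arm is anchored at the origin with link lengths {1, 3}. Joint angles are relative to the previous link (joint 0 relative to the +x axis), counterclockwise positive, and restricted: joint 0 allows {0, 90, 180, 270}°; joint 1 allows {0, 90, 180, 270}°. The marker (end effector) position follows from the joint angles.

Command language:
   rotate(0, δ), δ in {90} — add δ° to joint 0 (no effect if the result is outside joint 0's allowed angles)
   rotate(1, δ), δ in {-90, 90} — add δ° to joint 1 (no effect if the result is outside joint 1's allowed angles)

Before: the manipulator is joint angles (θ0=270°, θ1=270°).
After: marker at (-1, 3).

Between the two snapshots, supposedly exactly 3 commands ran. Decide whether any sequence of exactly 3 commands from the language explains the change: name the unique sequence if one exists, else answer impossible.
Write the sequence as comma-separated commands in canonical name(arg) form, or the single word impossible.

rotate(0, 90), rotate(0, 90), rotate(0, 90)

t0: joint angles (θ0=270°, θ1=270°)
t=1 rotate(0, 90) ⇒ joint angles (θ0=0°, θ1=270°)
t=2 rotate(0, 90) ⇒ joint angles (θ0=90°, θ1=270°)
t=3 rotate(0, 90) ⇒ joint angles (θ0=180°, θ1=270°)
uniquely the one of 27 3-step routes that fits.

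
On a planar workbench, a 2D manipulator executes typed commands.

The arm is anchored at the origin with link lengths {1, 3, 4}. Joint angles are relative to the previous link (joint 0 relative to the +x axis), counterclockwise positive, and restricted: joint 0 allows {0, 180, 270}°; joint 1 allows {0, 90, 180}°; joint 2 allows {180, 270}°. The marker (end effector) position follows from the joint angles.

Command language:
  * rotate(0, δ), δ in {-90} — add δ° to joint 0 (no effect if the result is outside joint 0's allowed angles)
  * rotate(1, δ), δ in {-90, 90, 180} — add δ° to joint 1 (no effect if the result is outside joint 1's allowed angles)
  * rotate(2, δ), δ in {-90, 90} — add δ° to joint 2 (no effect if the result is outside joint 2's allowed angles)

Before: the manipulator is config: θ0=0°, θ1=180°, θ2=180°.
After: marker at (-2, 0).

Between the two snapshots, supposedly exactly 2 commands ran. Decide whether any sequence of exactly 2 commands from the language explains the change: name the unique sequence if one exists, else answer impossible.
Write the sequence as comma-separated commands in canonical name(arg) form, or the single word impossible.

rotate(0, -90), rotate(0, -90)

start: config: θ0=0°, θ1=180°, θ2=180°
1. rotate(0, -90) → config: θ0=270°, θ1=180°, θ2=180°
2. rotate(0, -90) → config: θ0=180°, θ1=180°, θ2=180°
no rival 2-sequence matches.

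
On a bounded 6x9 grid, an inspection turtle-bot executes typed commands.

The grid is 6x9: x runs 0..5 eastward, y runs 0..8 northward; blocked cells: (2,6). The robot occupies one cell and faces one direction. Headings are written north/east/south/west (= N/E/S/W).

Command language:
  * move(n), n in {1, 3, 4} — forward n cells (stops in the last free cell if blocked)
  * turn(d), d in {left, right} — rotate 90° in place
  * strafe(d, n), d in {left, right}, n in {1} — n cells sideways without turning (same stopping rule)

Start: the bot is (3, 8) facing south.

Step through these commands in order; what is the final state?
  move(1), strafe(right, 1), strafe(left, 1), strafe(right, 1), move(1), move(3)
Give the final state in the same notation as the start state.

begin: (3, 8) facing south
step 1 (move(1)): (3, 7) facing south
step 2 (strafe(right, 1)): (2, 7) facing south
step 3 (strafe(left, 1)): (3, 7) facing south
step 4 (strafe(right, 1)): (2, 7) facing south
step 5 (move(1)): (2, 7) facing south
step 6 (move(3)): (2, 7) facing south

(2, 7) facing south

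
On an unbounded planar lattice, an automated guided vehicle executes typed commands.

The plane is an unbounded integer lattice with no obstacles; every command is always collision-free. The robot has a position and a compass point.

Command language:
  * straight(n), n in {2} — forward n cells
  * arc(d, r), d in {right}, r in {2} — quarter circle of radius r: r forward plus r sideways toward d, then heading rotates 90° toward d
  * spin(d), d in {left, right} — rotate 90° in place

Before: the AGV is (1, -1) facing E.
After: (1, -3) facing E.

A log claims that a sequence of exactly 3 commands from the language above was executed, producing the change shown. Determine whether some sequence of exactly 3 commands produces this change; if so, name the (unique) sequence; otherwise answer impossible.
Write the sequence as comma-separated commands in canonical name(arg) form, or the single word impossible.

spin(right), straight(2), spin(left)

key: running spin(left) before spin(right) would end elsewhere — order is forced
begin: (1, -1) facing E
step 1 (spin(right)): (1, -1) facing S
step 2 (straight(2)): (1, -3) facing S
step 3 (spin(left)): (1, -3) facing E
no other 3-command option fits: unique.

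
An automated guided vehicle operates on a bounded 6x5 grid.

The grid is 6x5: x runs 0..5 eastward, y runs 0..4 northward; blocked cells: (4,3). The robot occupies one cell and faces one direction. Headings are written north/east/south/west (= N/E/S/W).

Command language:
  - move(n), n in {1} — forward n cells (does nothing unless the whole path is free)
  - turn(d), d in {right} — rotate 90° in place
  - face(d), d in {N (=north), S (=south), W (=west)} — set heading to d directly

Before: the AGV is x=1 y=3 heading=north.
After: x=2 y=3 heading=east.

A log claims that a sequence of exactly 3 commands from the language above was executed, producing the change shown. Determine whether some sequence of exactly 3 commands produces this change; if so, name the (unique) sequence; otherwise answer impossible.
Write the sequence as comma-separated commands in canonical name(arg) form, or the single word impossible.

key: cell and facing (now E) both changed — the 3 commands mix motion and turning
from: x=1 y=3 heading=north
[1] after face(N): x=1 y=3 heading=north
[2] after turn(right): x=1 y=3 heading=east
[3] after move(1): x=2 y=3 heading=east
all 125 alternatives checked — unique.

face(N), turn(right), move(1)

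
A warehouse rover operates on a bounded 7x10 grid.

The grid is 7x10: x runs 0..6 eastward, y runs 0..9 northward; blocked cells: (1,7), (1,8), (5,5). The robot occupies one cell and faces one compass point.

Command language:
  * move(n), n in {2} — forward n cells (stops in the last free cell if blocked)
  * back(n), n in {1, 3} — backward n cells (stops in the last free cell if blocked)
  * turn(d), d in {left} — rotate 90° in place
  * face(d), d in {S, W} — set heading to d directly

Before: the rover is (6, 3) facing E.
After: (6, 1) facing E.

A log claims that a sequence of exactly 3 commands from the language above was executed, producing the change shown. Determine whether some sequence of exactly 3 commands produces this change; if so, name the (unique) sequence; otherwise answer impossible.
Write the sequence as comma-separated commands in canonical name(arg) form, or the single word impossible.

face(S), move(2), turn(left)

key: heading stays E — rotations cancel among the 3 commands
begin: (6, 3) facing E
1. face(S) → (6, 3) facing S
2. move(2) → (6, 1) facing S
3. turn(left) → (6, 1) facing E
no rival 3-sequence matches.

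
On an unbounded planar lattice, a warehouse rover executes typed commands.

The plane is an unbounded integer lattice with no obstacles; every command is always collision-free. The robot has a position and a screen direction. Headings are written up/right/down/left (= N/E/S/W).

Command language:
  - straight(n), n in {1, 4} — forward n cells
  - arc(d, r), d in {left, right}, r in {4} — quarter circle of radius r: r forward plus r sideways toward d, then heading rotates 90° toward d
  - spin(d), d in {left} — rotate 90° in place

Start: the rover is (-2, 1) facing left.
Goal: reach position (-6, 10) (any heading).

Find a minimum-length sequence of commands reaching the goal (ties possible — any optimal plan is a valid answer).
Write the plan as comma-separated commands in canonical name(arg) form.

arc(right, 4), straight(1), straight(4)

start: (-2, 1) facing left
t=1 arc(right, 4) ⇒ (-6, 5) facing up
t=2 straight(1) ⇒ (-6, 6) facing up
t=3 straight(4) ⇒ (-6, 10) facing up
no 2-step plan works, so 3 is optimal.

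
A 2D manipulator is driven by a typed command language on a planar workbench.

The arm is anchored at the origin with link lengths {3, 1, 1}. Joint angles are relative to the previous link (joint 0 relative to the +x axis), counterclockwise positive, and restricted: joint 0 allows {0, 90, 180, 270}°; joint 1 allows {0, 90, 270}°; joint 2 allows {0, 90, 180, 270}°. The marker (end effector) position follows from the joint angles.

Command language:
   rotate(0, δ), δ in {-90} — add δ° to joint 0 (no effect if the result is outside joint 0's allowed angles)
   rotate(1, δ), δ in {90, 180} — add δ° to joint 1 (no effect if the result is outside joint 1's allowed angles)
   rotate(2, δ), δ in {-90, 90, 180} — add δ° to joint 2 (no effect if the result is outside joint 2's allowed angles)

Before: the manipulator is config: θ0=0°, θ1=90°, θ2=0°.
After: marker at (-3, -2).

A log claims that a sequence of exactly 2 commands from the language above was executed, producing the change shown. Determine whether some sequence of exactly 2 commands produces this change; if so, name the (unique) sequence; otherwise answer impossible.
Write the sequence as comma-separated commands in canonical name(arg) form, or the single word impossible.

rotate(0, -90), rotate(0, -90)

t0: config: θ0=0°, θ1=90°, θ2=0°
step 1 (rotate(0, -90)): config: θ0=270°, θ1=90°, θ2=0°
step 2 (rotate(0, -90)): config: θ0=180°, θ1=90°, θ2=0°
no other 2-command option fits: unique.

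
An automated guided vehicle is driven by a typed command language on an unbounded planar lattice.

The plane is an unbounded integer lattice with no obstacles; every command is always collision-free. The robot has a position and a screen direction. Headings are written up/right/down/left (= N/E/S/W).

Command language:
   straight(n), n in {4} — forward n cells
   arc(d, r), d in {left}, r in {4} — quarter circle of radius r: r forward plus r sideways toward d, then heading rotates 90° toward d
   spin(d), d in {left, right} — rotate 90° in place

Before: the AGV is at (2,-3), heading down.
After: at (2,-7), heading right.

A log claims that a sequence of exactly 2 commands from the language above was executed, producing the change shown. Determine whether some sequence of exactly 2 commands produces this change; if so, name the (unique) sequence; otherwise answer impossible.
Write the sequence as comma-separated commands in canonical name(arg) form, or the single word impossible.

straight(4), spin(left)

key: position moved to (2,-7) AND the heading swung to E — translation plus rotation needed
start: at (2,-3), heading down
step 1 (straight(4)): at (2,-7), heading down
step 2 (spin(left)): at (2,-7), heading right
uniquely the one of 16 2-step routes that fits.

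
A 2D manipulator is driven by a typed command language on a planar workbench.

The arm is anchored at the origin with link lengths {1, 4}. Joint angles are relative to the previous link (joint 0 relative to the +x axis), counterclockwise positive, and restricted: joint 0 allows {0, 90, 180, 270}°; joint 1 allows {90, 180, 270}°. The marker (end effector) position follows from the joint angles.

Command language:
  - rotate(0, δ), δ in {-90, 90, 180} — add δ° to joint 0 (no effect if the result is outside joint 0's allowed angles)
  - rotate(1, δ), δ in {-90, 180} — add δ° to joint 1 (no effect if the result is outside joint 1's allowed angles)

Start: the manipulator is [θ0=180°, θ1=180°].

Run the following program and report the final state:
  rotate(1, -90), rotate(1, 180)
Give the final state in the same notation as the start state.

start: [θ0=180°, θ1=180°]
1. rotate(1, -90) → [θ0=180°, θ1=90°]
2. rotate(1, 180) → [θ0=180°, θ1=270°]

[θ0=180°, θ1=270°]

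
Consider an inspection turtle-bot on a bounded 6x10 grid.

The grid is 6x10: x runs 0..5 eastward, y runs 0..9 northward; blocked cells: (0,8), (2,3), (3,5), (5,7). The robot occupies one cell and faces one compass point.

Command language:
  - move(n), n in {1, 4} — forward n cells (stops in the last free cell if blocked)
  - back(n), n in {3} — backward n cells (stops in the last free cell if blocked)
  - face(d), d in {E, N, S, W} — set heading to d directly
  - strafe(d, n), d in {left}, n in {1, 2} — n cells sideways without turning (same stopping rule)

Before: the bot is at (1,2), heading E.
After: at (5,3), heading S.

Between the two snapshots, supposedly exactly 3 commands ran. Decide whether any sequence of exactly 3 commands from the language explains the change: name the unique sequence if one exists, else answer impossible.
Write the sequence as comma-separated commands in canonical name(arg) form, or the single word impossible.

key: position moved to (5,3) AND the heading swung to S — translation plus rotation needed
t0: at (1,2), heading E
1. move(4) → at (5,2), heading E
2. strafe(left, 1) → at (5,3), heading E
3. face(S) → at (5,3), heading S
all 729 alternatives checked — unique.

move(4), strafe(left, 1), face(S)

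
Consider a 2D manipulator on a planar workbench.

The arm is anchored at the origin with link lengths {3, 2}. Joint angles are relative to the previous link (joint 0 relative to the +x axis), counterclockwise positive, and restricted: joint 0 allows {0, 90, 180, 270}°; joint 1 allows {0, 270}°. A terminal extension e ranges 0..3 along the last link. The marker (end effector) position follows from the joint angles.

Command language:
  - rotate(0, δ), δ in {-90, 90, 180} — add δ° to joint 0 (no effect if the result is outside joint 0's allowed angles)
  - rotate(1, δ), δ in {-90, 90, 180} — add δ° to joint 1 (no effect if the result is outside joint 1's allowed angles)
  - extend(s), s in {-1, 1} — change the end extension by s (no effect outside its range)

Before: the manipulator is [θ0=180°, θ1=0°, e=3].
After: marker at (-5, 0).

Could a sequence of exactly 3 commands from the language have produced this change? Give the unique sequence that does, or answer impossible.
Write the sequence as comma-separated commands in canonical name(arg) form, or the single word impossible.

extend(-1), extend(-1), extend(-1)

begin: [θ0=180°, θ1=0°, e=3]
1. extend(-1) → [θ0=180°, θ1=0°, e=2]
2. extend(-1) → [θ0=180°, θ1=0°, e=1]
3. extend(-1) → [θ0=180°, θ1=0°, e=0]
all 512 alternatives checked — unique.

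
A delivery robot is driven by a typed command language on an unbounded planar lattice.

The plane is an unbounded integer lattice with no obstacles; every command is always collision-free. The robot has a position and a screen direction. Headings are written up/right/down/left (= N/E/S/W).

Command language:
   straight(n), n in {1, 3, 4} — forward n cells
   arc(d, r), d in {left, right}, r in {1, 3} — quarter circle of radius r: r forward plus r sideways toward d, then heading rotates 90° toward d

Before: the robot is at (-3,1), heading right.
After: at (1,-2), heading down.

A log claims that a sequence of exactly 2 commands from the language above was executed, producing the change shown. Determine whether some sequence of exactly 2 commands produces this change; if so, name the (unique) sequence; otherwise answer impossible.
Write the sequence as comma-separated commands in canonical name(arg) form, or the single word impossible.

straight(1), arc(right, 3)

key: running arc(right, 3) before straight(1) would end elsewhere — order is forced
initial: at (-3,1), heading right
[1] after straight(1): at (-2,1), heading right
[2] after arc(right, 3): at (1,-2), heading down
no rival 2-sequence matches.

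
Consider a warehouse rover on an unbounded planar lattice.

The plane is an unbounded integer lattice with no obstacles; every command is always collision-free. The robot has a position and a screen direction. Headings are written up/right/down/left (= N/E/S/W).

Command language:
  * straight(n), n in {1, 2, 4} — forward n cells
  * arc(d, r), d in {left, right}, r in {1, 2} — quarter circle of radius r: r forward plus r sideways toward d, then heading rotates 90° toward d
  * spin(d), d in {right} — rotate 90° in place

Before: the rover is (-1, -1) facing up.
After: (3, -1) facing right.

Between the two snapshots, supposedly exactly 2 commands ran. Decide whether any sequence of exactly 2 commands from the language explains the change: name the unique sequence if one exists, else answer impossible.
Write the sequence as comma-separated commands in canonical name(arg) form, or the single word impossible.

spin(right), straight(4)

key: running straight(4) before spin(right) would end elsewhere — order is forced
from: (-1, -1) facing up
1. spin(right) → (-1, -1) facing right
2. straight(4) → (3, -1) facing right
no other 2-command option fits: unique.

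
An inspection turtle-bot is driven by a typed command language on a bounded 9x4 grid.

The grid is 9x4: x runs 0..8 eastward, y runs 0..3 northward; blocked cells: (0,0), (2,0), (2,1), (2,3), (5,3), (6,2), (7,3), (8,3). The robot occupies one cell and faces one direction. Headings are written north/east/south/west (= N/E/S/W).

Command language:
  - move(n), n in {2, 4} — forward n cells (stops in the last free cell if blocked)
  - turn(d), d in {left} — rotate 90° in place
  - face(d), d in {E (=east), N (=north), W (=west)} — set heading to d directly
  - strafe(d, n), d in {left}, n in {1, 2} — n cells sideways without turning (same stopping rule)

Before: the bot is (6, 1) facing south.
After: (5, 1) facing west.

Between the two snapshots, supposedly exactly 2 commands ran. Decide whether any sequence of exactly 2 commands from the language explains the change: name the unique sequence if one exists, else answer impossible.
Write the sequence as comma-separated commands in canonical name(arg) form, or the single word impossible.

checked all 2-command options: none fits.

impossible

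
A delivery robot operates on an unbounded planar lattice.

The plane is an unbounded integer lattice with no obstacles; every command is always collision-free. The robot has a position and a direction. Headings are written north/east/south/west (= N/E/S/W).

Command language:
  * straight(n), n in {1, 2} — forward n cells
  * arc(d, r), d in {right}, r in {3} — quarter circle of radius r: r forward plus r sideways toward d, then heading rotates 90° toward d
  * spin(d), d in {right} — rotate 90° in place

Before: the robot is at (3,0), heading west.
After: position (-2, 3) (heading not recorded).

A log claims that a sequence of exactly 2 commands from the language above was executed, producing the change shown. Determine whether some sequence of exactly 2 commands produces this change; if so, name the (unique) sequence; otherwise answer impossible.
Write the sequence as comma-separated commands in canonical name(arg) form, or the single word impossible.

straight(2), arc(right, 3)

key: running arc(right, 3) before straight(2) would end elsewhere — order is forced
initial: at (3,0), heading west
1. straight(2) → at (1,0), heading west
2. arc(right, 3) → at (-2,3), heading north
no other 2-command option fits: unique.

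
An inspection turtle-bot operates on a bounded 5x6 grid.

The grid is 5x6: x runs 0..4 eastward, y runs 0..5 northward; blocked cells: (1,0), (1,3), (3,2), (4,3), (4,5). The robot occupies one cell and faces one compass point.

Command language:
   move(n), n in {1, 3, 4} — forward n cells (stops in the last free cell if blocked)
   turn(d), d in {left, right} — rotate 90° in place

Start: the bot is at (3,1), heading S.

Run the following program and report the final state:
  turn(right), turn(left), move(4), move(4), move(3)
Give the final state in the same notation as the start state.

at (3,0), heading S

t0: at (3,1), heading S
1. turn(right) → at (3,1), heading W
2. turn(left) → at (3,1), heading S
3. move(4) → at (3,0), heading S
4. move(4) → at (3,0), heading S
5. move(3) → at (3,0), heading S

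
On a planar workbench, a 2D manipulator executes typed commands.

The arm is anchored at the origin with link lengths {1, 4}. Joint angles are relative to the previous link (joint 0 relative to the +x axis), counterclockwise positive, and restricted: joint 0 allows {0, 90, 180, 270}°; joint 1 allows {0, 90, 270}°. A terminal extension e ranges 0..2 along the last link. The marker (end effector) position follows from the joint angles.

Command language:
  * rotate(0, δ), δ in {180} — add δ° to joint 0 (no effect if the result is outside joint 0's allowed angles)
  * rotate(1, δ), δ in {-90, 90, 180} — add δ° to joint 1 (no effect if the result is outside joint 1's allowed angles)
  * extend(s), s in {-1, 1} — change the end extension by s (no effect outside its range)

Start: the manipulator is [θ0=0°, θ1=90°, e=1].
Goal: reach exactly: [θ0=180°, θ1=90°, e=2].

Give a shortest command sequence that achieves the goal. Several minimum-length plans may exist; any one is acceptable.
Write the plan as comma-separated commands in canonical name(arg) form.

extend(1), rotate(0, 180)

initial: [θ0=0°, θ1=90°, e=1]
[1] after extend(1): [θ0=0°, θ1=90°, e=2]
[2] after rotate(0, 180): [θ0=180°, θ1=90°, e=2]
minimal: 2 command(s), checked below 2.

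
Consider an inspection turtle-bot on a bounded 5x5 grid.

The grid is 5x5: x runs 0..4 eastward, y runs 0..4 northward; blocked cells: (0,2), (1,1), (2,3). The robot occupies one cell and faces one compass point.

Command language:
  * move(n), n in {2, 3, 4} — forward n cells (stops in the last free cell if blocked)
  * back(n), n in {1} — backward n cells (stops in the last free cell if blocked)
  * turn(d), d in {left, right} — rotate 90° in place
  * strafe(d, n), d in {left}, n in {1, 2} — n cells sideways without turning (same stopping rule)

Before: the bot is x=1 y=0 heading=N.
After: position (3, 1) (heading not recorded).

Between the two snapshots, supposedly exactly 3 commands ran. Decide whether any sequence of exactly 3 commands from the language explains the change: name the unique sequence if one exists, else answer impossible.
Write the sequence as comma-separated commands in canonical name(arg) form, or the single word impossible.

turn(right), move(2), strafe(left, 1)

key: running strafe(left, 1) before turn(right) would end elsewhere — order is forced
start: x=1 y=0 heading=N
step 1 (turn(right)): x=1 y=0 heading=E
step 2 (move(2)): x=3 y=0 heading=E
step 3 (strafe(left, 1)): x=3 y=1 heading=E
all 512 alternatives checked — unique.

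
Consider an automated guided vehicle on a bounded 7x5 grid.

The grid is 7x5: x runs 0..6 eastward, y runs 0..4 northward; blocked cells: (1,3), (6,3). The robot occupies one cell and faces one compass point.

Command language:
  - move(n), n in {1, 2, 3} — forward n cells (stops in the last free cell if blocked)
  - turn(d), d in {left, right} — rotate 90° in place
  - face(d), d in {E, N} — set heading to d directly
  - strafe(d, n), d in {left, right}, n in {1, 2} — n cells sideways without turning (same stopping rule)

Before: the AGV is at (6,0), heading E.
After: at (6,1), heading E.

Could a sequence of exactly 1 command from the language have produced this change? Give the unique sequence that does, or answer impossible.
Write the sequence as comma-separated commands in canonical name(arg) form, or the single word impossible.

key: still facing E — the one step turns nothing
start: at (6,0), heading E
step 1 (strafe(left, 1)): at (6,1), heading E
uniquely the one of 11 1-step routes that fits.

strafe(left, 1)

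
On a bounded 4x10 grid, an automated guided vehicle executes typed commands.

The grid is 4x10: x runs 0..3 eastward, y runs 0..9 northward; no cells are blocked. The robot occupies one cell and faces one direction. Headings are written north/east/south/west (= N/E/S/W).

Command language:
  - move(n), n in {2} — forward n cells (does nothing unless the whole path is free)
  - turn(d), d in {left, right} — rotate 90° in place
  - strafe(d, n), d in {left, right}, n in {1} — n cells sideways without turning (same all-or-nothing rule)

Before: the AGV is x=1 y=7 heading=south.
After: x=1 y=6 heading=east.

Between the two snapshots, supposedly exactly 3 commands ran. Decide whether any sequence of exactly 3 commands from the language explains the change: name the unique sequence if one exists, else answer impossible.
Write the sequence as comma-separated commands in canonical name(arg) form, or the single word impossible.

key: cell and facing (now E) both changed — the 3 commands mix motion and turning
initial: x=1 y=7 heading=south
t=1 move(2) ⇒ x=1 y=5 heading=south
t=2 turn(left) ⇒ x=1 y=5 heading=east
t=3 strafe(left, 1) ⇒ x=1 y=6 heading=east
uniquely the one of 125 3-step routes that fits.

move(2), turn(left), strafe(left, 1)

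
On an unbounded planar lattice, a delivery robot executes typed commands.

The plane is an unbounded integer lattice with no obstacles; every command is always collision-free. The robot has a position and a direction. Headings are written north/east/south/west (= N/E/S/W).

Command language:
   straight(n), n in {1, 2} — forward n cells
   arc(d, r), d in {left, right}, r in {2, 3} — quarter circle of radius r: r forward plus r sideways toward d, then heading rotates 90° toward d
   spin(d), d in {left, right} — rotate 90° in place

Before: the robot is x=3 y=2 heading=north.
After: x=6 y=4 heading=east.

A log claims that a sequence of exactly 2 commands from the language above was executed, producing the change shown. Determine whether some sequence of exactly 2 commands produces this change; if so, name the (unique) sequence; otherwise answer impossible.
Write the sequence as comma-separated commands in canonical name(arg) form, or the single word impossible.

key: position moved to (6,4) AND the heading swung to E — translation plus rotation needed
from: x=3 y=2 heading=north
t=1 arc(right, 2) ⇒ x=5 y=4 heading=east
t=2 straight(1) ⇒ x=6 y=4 heading=east
no other 2-command option fits: unique.

arc(right, 2), straight(1)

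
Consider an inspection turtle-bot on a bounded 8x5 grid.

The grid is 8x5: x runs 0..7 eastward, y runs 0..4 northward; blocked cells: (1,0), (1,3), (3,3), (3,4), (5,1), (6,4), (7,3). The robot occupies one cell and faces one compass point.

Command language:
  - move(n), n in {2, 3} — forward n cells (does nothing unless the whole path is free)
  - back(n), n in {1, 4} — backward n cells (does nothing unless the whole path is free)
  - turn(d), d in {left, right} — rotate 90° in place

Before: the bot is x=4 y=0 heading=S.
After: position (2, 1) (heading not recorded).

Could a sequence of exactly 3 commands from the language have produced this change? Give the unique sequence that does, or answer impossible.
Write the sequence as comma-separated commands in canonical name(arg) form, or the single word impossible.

back(1), turn(right), move(2)

key: running move(2) before back(1) would end elsewhere — order is forced
from: x=4 y=0 heading=S
[1] after back(1): x=4 y=1 heading=S
[2] after turn(right): x=4 y=1 heading=W
[3] after move(2): x=2 y=1 heading=W
no rival 3-sequence matches.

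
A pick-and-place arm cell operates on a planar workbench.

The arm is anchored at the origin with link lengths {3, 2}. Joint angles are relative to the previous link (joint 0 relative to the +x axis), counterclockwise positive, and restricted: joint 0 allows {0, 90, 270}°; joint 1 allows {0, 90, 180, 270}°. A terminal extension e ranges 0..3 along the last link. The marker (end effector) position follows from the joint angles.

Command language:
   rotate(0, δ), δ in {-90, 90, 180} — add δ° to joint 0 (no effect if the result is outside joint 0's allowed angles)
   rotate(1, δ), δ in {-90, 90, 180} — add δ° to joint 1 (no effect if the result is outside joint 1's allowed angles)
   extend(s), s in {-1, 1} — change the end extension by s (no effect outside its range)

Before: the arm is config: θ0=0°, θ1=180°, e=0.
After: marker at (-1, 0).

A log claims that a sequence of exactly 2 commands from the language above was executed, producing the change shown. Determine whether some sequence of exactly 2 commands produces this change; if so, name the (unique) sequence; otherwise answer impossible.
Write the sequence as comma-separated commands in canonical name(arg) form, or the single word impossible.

start: config: θ0=0°, θ1=180°, e=0
1. extend(1) → config: θ0=0°, θ1=180°, e=1
2. extend(1) → config: θ0=0°, θ1=180°, e=2
no other 2-command option fits: unique.

extend(1), extend(1)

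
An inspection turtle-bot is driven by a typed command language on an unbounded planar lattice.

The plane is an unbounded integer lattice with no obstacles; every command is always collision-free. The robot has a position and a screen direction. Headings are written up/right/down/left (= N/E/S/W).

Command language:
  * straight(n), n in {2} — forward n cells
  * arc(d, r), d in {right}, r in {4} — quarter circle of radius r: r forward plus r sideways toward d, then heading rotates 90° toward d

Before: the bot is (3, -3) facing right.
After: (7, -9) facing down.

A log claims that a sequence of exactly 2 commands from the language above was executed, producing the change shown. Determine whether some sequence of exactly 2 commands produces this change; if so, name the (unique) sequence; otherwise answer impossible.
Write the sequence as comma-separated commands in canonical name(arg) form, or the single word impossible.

arc(right, 4), straight(2)

key: cell and facing (now S) both changed — the 2 commands mix motion and turning
start: (3, -3) facing right
t=1 arc(right, 4) ⇒ (7, -7) facing down
t=2 straight(2) ⇒ (7, -9) facing down
uniquely the one of 4 2-step routes that fits.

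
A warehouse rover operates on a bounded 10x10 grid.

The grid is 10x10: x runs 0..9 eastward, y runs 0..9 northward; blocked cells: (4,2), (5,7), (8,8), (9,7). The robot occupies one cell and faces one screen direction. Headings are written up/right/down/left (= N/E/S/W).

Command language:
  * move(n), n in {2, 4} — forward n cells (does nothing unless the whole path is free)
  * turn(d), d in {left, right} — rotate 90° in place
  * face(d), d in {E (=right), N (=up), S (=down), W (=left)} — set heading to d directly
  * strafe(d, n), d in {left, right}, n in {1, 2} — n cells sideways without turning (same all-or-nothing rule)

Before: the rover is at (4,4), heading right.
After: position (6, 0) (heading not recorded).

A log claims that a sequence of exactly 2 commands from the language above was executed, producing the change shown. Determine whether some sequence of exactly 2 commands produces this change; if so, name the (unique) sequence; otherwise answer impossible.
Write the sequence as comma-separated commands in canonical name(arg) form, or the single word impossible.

no 2-step route produces this change.

impossible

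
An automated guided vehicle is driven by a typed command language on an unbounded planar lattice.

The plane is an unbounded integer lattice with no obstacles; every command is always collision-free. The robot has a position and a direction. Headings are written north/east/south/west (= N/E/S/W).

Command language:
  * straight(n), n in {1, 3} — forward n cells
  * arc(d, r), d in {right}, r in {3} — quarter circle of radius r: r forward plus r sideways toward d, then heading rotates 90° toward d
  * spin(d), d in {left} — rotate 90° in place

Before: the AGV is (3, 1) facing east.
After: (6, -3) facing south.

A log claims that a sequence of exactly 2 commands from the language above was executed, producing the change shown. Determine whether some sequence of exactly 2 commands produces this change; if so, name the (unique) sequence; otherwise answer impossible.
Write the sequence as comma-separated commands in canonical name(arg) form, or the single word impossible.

key: order matters: swapping arc(right, 3) and straight(1) lands elsewhere
t0: (3, 1) facing east
[1] after arc(right, 3): (6, -2) facing south
[2] after straight(1): (6, -3) facing south
no other 2-command option fits: unique.

arc(right, 3), straight(1)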